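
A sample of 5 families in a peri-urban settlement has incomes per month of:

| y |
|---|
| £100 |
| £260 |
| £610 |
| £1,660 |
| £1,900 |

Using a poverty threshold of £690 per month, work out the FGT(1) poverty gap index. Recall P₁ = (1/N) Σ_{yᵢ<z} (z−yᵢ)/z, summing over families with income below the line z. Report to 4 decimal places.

0.3188

Below the line: £100, £260, £610 (q = 3 of N = 5).
Normalized shortfalls: (690−100)/690 = 0.8551; (690−260)/690 = 0.6232; (690−610)/690 = 0.1159.
Σ = 1.594203. Dividing by the full population N = 5 gives P₁ = 0.3188.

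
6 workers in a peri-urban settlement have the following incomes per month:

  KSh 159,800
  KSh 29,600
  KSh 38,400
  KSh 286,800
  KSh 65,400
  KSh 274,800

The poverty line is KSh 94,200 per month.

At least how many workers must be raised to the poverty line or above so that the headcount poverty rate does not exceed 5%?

3

3 of the 6 workers are poor, so H = 3/6 = 0.500.
A headcount ratio of at most 5% allows at most ⌊0.05 × 6⌋ = 0 poor workers.
So at least 3 − 0 = 3 must be lifted.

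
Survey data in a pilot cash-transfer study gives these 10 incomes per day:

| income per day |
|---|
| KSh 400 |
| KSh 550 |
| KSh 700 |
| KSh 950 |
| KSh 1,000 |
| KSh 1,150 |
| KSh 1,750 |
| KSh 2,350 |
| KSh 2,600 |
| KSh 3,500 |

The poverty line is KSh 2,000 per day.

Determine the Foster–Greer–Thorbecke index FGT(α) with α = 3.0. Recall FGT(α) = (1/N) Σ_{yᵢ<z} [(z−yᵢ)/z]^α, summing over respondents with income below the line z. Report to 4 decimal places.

0.1516

Poor units: KSh 400, KSh 550, KSh 700, KSh 950, KSh 1,000, KSh 1,150, KSh 1,750 (q = 7 of N = 10).
Shortfall ratios: (2000−400)/2000 = 0.8000; (2000−550)/2000 = 0.7250; (2000−700)/2000 = 0.6500; (2000−950)/2000 = 0.5250; (2000−1000)/2000 = 0.5000; (2000−1150)/2000 = 0.4250; (2000−1750)/2000 = 0.1250.
Raised to α = 3.0: 0.51200; 0.38108; 0.27463; 0.14470; 0.12500; 0.07677; 0.00195.
Sum = 1.516125; FGT(3.0) = 1.516125 / 10 = 0.1516.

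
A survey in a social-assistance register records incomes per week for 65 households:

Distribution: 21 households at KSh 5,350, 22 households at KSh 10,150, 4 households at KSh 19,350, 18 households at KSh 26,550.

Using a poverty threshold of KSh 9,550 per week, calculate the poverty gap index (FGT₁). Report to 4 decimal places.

0.1421

Below z: 21×KSh 5,350 (q = 21 of N = 65).
Shortfall ratios: (9550−5350)/9550 = 0.4398 (×21).
Σ = 9.235602. Dividing by the full population N = 65 gives P₁ = 0.1421.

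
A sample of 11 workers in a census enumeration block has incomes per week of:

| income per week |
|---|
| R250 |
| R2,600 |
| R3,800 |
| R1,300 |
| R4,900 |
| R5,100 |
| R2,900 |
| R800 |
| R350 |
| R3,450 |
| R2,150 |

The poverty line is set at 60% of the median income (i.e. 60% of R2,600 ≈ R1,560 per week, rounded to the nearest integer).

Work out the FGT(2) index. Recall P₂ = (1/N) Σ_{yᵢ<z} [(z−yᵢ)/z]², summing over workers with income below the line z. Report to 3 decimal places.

0.143

Below the line: R250, R350, R800, R1,300 (q = 4 of N = 11).
Shortfall ratios: (1560−250)/1560 = 0.8397; (1560−350)/1560 = 0.7756; (1560−800)/1560 = 0.4872; (1560−1300)/1560 = 0.1667.
Squared: 0.7052; 0.6016; 0.2373; 0.0278.
Sum = 1.571910; P₂ = 1.571910 / 11 = 0.143.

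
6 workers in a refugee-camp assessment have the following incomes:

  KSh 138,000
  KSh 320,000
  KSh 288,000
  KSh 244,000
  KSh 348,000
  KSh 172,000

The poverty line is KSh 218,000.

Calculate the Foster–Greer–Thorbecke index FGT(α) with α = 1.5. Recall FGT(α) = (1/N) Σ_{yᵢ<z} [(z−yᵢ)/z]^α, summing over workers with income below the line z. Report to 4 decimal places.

Incomes under z: KSh 138,000, KSh 172,000 (q = 2 of N = 6).
Normalized shortfalls: (218000−138000)/218000 = 0.3670; (218000−172000)/218000 = 0.2110.
Raised to α = 1.5: 0.22231; 0.09693.
Sum = 0.319234; FGT(1.5) = 0.319234 / 6 = 0.0532.

0.0532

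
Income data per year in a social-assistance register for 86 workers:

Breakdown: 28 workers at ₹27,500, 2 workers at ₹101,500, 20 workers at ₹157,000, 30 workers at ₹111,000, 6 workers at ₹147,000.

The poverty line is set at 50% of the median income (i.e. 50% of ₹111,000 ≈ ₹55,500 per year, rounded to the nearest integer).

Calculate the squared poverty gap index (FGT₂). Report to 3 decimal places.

Below the line: 28×₹27,500 (q = 28 of N = 86).
Gap ratios (z−y)/z: (55500−27500)/55500 = 0.5045 (×28).
Squared: 0.2545 (×28).
Sum = 7.126694; P₂ = 7.126694 / 86 = 0.083.

0.083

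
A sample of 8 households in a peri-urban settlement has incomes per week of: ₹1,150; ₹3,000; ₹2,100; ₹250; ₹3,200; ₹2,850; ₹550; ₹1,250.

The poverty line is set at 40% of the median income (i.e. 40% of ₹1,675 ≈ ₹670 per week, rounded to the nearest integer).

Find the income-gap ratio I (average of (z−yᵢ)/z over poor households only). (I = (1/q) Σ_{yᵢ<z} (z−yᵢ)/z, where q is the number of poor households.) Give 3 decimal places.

Below the line: ₹250, ₹550 (q = 2 of N = 8).
Shortfall ratios (z−y)/z: 0.6269, 0.1791; sum = 0.805970.
I averages over the q = 2 poor units only: 0.805970 / 2 = 0.403.

0.403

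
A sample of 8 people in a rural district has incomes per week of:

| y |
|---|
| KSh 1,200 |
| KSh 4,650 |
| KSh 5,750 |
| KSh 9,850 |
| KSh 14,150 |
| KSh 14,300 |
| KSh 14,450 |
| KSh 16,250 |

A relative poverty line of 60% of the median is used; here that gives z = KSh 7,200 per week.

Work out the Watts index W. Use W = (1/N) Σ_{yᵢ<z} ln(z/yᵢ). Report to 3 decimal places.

0.307

Below the line: KSh 1,200, KSh 4,650, KSh 5,750 (q = 3 of N = 8).
ln(z/y) terms: ln(7200/1200) = 1.7918; ln(7200/4650) = 0.4372; ln(7200/5750) = 0.2249.
W = 2.453854 / 8 = 0.307.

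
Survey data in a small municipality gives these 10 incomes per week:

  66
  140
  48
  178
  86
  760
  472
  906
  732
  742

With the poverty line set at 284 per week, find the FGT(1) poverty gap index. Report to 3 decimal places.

0.318

Below the line: 48, 66, 86, 140, 178 (q = 5 of N = 10).
Relative gaps: (284−48)/284 = 0.8310; (284−66)/284 = 0.7676; (284−86)/284 = 0.6972; (284−140)/284 = 0.5070; (284−178)/284 = 0.3732.
Sum of shortfalls = 3.176056; P₁ averages over all N: 3.176056 / 10 = 0.318.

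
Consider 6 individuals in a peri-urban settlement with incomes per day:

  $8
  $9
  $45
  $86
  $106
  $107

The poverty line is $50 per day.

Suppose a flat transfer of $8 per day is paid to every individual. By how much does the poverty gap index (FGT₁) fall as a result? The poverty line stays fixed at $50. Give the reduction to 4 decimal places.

0.0700

Before: below the line — $8, $9, $45; poverty gap index (FGT₁) = 0.293333.
After the $8 transfer: below the line — $16, $17; poverty gap index (FGT₁) = 0.223333.
Reduction = 0.293333 − 0.223333 = 0.0700.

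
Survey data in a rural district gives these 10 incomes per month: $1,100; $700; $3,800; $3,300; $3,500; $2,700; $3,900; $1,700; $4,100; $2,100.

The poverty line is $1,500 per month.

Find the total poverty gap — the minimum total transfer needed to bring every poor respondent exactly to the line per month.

Incomes under z: $700, $1,100 (q = 2 of N = 10).
Individual gaps: 1500−700 = 800; 1500−1100 = 400.
Aggregate gap = $1,200.

$1,200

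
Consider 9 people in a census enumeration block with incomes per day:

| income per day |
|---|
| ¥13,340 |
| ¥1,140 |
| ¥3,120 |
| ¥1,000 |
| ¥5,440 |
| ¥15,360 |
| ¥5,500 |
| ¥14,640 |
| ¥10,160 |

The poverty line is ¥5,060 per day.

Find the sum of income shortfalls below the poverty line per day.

¥9,920

Below the line: ¥1,000, ¥1,140, ¥3,120 (q = 3 of N = 9).
Individual gaps: 5060−1000 = 4060; 5060−1140 = 3920; 5060−3120 = 1940.
Aggregate gap = ¥9,920.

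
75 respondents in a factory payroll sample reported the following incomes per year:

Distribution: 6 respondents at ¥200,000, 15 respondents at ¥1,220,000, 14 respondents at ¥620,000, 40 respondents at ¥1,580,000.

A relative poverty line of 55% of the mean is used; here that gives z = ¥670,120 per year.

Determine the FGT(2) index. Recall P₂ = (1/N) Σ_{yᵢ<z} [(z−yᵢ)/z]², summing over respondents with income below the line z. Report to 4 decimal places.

Below z: 6×¥200,000, 14×¥620,000 (q = 20 of N = 75).
Normalized shortfalls: (670120−200000)/670120 = 0.7015 (×6); (670120−620000)/670120 = 0.0748 (×14).
Squared: 0.4922 (×6); 0.0056 (×14).
Sum = 3.031316; P₂ = 3.031316 / 75 = 0.0404.

0.0404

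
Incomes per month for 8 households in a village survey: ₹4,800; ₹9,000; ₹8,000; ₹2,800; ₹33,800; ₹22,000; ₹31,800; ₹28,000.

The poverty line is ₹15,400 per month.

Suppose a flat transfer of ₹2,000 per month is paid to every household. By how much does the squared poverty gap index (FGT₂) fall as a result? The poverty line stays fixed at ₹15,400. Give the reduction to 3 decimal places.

Before: below the line — ₹2,800, ₹4,800, ₹8,000, ₹9,000; squared poverty gap index (FGT₂) = 0.19335.
After the ₹2,000 transfer: below the line — ₹4,800, ₹6,800, ₹10,000, ₹11,000; squared poverty gap index (FGT₂) = 0.12378.
Reduction = 0.19335 − 0.12378 = 0.070.

0.070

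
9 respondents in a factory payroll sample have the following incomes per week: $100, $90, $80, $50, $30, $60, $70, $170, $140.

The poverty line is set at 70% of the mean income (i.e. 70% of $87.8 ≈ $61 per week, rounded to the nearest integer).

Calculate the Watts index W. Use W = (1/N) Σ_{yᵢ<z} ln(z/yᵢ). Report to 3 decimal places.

Poor units: $30, $50, $60 (q = 3 of N = 9).
ln(z/y) terms: ln(61/30) = 0.7097; ln(61/50) = 0.1989; ln(61/60) = 0.0165.
W = 0.925057 / 9 = 0.103.

0.103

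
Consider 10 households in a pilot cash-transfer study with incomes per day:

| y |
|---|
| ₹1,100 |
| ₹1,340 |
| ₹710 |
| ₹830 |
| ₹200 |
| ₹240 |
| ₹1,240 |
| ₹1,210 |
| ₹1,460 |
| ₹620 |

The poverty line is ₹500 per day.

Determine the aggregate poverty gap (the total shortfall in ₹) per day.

₹560

Poor units: ₹200, ₹240 (q = 2 of N = 10).
Individual gaps: 500−200 = 300; 500−240 = 260.
Aggregate gap = ₹560.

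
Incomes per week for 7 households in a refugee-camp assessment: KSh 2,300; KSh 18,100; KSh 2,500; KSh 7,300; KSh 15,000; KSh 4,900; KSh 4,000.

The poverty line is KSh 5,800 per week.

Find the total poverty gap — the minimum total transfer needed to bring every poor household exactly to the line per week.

Incomes under z: KSh 2,300, KSh 2,500, KSh 4,000, KSh 4,900 (q = 4 of N = 7).
Individual gaps: 5800−2300 = 3500; 5800−2500 = 3300; 5800−4000 = 1800; 5800−4900 = 900.
Aggregate gap = KSh 9,500.

KSh 9,500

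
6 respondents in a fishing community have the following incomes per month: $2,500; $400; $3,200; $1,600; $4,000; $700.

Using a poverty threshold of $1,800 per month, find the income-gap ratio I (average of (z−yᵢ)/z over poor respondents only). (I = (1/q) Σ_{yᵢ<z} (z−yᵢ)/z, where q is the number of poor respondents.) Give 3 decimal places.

0.500

Below the line: $400, $700, $1,600 (q = 3 of N = 6).
Relative gaps: 0.7778, 0.6111, 0.1111; sum = 1.500000.
I averages over the q = 3 poor units only: 1.500000 / 3 = 0.500.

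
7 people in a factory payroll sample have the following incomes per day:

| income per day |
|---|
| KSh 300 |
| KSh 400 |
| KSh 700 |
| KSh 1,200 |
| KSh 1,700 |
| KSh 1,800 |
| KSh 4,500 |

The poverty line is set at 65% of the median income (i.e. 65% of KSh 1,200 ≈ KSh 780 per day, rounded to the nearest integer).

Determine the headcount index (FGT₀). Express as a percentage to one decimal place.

42.9%

3 of the 7 people have income below KSh 780.
H = 3/7 = 42.9%.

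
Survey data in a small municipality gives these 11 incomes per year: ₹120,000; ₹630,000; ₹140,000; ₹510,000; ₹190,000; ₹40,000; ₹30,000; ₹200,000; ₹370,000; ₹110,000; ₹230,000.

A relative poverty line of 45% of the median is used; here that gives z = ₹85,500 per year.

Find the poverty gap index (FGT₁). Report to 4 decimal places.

Incomes under z: ₹30,000, ₹40,000 (q = 2 of N = 11).
Shortfall ratios: (85500−30000)/85500 = 0.6491; (85500−40000)/85500 = 0.5322.
Sum of shortfalls = 1.181287; P₁ averages over all N: 1.181287 / 11 = 0.1074.

0.1074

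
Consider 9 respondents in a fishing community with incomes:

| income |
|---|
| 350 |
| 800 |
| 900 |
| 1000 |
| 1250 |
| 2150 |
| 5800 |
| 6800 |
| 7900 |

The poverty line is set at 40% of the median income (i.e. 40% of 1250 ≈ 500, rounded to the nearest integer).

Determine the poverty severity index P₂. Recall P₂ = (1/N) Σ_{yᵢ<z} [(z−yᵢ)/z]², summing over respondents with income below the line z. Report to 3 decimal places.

Below z: 350 (q = 1 of N = 9).
Relative gaps: (500−350)/500 = 0.3000.
Squared: 0.0900.
Sum = 0.090000; P₂ = 0.090000 / 9 = 0.010.

0.010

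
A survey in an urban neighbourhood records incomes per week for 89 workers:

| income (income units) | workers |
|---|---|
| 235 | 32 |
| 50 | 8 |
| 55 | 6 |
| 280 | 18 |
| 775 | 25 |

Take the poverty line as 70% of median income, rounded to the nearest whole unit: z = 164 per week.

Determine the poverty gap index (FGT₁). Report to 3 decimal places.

0.107

Incomes under z: 8×50, 6×55 (q = 14 of N = 89).
Normalized shortfalls: (164−50)/164 = 0.6951 (×8); (164−55)/164 = 0.6646 (×6).
Sum of shortfalls = 9.548780; P₁ averages over all N: 9.548780 / 89 = 0.107.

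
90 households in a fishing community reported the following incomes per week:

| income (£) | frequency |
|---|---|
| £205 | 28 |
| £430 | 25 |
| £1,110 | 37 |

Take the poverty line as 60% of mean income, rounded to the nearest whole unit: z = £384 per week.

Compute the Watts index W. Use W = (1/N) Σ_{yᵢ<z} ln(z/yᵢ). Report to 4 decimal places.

0.1953

Below z: 28×£205 (q = 28 of N = 90).
Log shortfalls: ln(384/205) = 0.6276 (×28).
W = 17.573712 / 90 = 0.1953.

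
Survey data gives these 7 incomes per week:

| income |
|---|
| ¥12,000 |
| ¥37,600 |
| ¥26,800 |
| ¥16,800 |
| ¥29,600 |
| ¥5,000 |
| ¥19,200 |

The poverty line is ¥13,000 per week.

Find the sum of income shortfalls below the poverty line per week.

¥9,000

Incomes under z: ¥5,000, ¥12,000 (q = 2 of N = 7).
Individual gaps: 13000−5000 = 8000; 13000−12000 = 1000.
Aggregate gap = ¥9,000.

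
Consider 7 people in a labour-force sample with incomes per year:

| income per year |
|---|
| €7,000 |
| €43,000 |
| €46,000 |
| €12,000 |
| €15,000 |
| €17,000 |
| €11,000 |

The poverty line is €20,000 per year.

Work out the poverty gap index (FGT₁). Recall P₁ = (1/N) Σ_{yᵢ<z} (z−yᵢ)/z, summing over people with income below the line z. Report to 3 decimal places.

Below z: €7,000, €11,000, €12,000, €15,000, €17,000 (q = 5 of N = 7).
Relative gaps: (20000−7000)/20000 = 0.6500; (20000−11000)/20000 = 0.4500; (20000−12000)/20000 = 0.4000; (20000−15000)/20000 = 0.2500; (20000−17000)/20000 = 0.1500.
Sum of shortfalls = 1.900000; P₁ averages over all N: 1.900000 / 7 = 0.271.

0.271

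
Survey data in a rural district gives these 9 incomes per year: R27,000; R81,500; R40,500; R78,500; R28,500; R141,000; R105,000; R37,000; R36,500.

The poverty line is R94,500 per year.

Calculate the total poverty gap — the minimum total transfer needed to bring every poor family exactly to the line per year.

Below the line: R27,000, R28,500, R36,500, R37,000, R40,500, R78,500, R81,500 (q = 7 of N = 9).
Individual gaps: 94500−27000 = 67500; 94500−28500 = 66000; 94500−36500 = 58000; 94500−37000 = 57500; 94500−40500 = 54000; 94500−78500 = 16000; 94500−81500 = 13000.
Aggregate gap = R332,000.

R332,000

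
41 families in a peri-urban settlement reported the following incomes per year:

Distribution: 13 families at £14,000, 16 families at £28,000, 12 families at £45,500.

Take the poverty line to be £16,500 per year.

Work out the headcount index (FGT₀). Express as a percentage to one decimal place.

31.7%

13 of the 41 families have income below £16,500.
H = 13/41 = 31.7%.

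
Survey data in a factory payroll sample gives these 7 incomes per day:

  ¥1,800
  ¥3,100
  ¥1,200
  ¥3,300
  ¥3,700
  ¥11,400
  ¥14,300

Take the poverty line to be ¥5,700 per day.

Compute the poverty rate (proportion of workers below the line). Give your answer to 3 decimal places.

5 of the 7 workers have income below ¥5,700.
H = 5/7 = 0.714.

0.714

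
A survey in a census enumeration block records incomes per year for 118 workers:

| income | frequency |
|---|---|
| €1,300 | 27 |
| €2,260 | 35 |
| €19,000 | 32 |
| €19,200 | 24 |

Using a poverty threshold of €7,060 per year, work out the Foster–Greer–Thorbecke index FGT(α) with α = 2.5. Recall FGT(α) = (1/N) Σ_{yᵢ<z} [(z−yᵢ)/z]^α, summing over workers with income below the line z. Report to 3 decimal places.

0.251

Below the line: 27×€1,300, 35×€2,260 (q = 62 of N = 118).
Gap ratios (z−y)/z: (7060−1300)/7060 = 0.8159 (×27); (7060−2260)/7060 = 0.6799 (×35).
Raised to α = 2.5: 0.60124 (×27); 0.38115 (×35).
Sum = 29.573462; FGT(2.5) = 29.573462 / 118 = 0.251.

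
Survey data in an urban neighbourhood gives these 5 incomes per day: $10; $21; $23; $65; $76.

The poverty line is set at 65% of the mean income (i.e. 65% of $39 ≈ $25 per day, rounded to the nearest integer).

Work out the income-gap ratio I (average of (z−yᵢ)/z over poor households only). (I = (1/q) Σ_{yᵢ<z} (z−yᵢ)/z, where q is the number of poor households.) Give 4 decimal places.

0.2800

Below z: $10, $21, $23 (q = 3 of N = 5).
Relative gaps: 0.6000, 0.1600, 0.0800; sum = 0.840000.
The income-gap ratio divides by q (the poor only): 0.840000 / 3 = 0.2800.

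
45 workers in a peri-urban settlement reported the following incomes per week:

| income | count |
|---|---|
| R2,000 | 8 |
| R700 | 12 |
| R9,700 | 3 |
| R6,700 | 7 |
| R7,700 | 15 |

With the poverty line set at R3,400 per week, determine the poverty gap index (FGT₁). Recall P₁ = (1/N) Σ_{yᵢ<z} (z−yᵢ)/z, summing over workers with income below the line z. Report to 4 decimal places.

Below z: 12×R700, 8×R2,000 (q = 20 of N = 45).
Relative gaps: (3400−700)/3400 = 0.7941 (×12); (3400−2000)/3400 = 0.4118 (×8).
Sum of shortfalls = 12.823529; P₁ averages over all N: 12.823529 / 45 = 0.2850.

0.2850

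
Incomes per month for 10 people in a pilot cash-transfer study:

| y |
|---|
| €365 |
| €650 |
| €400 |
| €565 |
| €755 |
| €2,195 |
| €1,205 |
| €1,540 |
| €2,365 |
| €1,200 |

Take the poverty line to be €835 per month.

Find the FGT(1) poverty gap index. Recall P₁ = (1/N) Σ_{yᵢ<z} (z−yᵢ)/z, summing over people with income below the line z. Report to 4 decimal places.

0.1725

Below z: €365, €400, €565, €650, €755 (q = 5 of N = 10).
Shortfall ratios: (835−365)/835 = 0.5629; (835−400)/835 = 0.5210; (835−565)/835 = 0.3234; (835−650)/835 = 0.2216; (835−755)/835 = 0.0958.
Σ = 1.724551. Dividing by the full population N = 10 gives P₁ = 0.1725.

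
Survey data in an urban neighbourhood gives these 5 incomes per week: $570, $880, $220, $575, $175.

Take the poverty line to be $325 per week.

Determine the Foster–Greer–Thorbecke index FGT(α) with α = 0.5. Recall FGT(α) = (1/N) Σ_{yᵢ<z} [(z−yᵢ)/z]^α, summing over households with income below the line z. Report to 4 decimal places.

Below the line: $175, $220 (q = 2 of N = 5).
Normalized shortfalls: (325−175)/325 = 0.4615; (325−220)/325 = 0.3231.
Raised to α = 0.5: 0.67937; 0.56840.
Sum = 1.247765; FGT(0.5) = 1.247765 / 5 = 0.2496.

0.2496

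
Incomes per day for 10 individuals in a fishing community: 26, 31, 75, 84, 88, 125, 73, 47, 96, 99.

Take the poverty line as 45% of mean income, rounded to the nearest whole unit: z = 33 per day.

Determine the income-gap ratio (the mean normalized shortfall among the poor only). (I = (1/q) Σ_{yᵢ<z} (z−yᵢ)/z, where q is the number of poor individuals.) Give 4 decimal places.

Below z: 26, 31 (q = 2 of N = 10).
Shortfall ratios (z−y)/z: 0.2121, 0.0606; sum = 0.272727.
The income-gap ratio divides by q (the poor only): 0.272727 / 2 = 0.1364.

0.1364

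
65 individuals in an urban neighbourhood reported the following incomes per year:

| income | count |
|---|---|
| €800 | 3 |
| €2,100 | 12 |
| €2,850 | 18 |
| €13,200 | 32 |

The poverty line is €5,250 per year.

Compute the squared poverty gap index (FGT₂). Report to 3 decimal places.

0.157

Below z: 3×€800, 12×€2,100, 18×€2,850 (q = 33 of N = 65).
Relative gaps: (5250−800)/5250 = 0.8476 (×3); (5250−2100)/5250 = 0.6000 (×12); (5250−2850)/5250 = 0.4571 (×18).
Squared: 0.7185 (×3); 0.3600 (×12); 0.2090 (×18).
Sum = 10.237007; P₂ = 10.237007 / 65 = 0.157.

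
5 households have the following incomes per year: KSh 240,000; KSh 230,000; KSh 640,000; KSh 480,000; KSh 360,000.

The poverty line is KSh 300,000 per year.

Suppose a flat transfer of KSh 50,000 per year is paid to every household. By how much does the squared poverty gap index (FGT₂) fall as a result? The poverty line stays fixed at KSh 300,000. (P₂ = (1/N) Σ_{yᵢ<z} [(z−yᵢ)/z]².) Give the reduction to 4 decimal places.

0.0178

Before: below the line — KSh 230,000, KSh 240,000; squared poverty gap index (FGT₂) = 0.018889.
After the KSh 50,000 transfer: below the line — KSh 280,000, KSh 290,000; squared poverty gap index (FGT₂) = 0.001111.
Reduction = 0.018889 − 0.001111 = 0.0178.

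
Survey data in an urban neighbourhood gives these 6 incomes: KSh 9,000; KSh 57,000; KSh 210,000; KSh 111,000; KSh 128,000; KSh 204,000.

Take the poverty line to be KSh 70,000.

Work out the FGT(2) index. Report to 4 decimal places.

0.1323

Below z: KSh 9,000, KSh 57,000 (q = 2 of N = 6).
Shortfall ratios: (70000−9000)/70000 = 0.8714; (70000−57000)/70000 = 0.1857.
Squared: 0.7594; 0.0345.
Sum = 0.793878; P₂ = 0.793878 / 6 = 0.1323.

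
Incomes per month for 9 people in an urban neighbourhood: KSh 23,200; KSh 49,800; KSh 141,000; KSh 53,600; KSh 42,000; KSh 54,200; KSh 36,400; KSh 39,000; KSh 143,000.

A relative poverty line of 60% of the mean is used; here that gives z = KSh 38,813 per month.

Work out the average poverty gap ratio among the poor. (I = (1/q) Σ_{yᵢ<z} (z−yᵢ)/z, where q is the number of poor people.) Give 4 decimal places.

Below the line: KSh 23,200, KSh 36,400 (q = 2 of N = 9).
Shortfall ratios (z−y)/z: 0.4023, 0.0622; sum = 0.464432.
The income-gap ratio divides by q (the poor only): 0.464432 / 2 = 0.2322.

0.2322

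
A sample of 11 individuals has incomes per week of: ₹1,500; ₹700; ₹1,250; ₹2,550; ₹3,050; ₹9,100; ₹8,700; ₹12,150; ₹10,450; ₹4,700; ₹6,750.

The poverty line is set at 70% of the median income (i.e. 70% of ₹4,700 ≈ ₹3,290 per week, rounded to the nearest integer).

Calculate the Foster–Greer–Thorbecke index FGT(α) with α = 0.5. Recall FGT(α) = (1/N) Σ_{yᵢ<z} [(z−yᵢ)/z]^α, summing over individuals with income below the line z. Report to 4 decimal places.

0.2870

Incomes under z: ₹700, ₹1,250, ₹1,500, ₹2,550, ₹3,050 (q = 5 of N = 11).
Relative gaps: (3290−700)/3290 = 0.7872; (3290−1250)/3290 = 0.6201; (3290−1500)/3290 = 0.5441; (3290−2550)/3290 = 0.2249; (3290−3050)/3290 = 0.0729.
Raised to α = 0.5: 0.88726; 0.78744; 0.73761; 0.47426; 0.27009.
Sum = 3.156666; FGT(0.5) = 3.156666 / 11 = 0.2870.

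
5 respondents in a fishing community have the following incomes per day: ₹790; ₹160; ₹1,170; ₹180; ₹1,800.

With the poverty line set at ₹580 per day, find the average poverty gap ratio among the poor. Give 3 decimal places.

0.707

Poor units: ₹160, ₹180 (q = 2 of N = 5).
Relative gaps: 0.7241, 0.6897; sum = 1.413793.
The income-gap ratio divides by q (the poor only): 1.413793 / 2 = 0.707.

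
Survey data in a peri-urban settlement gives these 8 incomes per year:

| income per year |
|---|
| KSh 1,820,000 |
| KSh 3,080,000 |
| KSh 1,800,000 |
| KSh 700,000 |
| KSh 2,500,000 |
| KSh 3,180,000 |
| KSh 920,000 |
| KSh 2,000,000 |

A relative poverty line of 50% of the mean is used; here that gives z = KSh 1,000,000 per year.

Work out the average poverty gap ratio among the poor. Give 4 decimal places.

0.1900

Poor units: KSh 700,000, KSh 920,000 (q = 2 of N = 8).
Shortfall ratios (z−y)/z: 0.3000, 0.0800; sum = 0.380000.
The income-gap ratio divides by q (the poor only): 0.380000 / 2 = 0.1900.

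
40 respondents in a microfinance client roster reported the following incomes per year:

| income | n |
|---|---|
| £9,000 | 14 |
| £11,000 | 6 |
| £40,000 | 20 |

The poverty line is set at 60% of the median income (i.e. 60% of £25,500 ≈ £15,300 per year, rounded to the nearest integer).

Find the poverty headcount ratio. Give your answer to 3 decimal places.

0.500

20 of the 40 respondents have income below £15,300.
H = 20/40 = 0.500.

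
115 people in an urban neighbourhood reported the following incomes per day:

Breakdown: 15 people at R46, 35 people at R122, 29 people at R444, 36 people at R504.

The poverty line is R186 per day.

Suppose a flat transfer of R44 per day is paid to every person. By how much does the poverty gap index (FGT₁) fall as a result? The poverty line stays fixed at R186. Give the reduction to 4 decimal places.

0.1029

Before: below the line — 15×R46, 35×R122; poverty gap index (FGT₁) = 0.202899.
After the R44 transfer: below the line — 15×R90, 35×R166; poverty gap index (FGT₁) = 0.100047.
Reduction = 0.202899 − 0.100047 = 0.1029.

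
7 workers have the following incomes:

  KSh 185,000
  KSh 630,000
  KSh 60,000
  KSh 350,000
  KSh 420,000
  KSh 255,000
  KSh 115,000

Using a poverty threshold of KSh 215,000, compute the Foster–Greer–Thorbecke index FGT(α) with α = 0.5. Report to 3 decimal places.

Incomes under z: KSh 60,000, KSh 115,000, KSh 185,000 (q = 3 of N = 7).
Shortfall ratios: (215000−60000)/215000 = 0.7209; (215000−115000)/215000 = 0.4651; (215000−185000)/215000 = 0.1395.
Raised to α = 0.5: 0.84908; 0.68199; 0.37354.
Sum = 1.904614; FGT(0.5) = 1.904614 / 7 = 0.272.

0.272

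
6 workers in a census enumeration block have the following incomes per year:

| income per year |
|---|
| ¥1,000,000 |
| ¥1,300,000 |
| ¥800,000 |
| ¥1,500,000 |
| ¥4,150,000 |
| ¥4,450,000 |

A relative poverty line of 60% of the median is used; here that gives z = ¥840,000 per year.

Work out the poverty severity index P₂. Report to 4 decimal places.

0.0004

Below the line: ¥800,000 (q = 1 of N = 6).
Normalized shortfalls: (840000−800000)/840000 = 0.0476.
Squared: 0.0023.
Sum = 0.002268; P₂ = 0.002268 / 6 = 0.0004.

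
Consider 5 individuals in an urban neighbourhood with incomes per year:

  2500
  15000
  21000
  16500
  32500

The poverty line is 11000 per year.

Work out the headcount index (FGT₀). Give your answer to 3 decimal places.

0.200

1 of the 5 individuals have income below 11000.
H = 1/5 = 0.200.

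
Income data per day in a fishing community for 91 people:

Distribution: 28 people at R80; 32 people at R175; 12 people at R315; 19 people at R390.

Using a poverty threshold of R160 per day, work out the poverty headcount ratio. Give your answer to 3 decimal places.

28 of the 91 people have income below R160.
H = 28/91 = 0.308.

0.308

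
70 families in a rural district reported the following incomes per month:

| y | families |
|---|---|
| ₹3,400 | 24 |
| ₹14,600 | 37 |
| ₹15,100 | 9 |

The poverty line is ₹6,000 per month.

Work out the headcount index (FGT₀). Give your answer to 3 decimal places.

24 of the 70 families have income below ₹6,000.
H = 24/70 = 0.343.

0.343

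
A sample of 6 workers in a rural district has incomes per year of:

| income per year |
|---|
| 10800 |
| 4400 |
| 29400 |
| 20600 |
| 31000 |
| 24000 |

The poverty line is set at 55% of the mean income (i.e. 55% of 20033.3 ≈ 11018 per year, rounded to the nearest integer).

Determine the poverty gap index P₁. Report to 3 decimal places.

Poor units: 4400, 10800 (q = 2 of N = 6).
Relative gaps: (11018−4400)/11018 = 0.6007; (11018−10800)/11018 = 0.0198.
Σ = 0.620439. Dividing by the full population N = 6 gives P₁ = 0.103.

0.103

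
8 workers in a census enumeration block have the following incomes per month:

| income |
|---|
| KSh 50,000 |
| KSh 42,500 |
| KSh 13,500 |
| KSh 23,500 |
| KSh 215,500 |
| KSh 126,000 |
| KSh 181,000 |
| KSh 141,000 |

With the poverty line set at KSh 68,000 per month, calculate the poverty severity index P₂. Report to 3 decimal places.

0.160

Poor units: KSh 13,500, KSh 23,500, KSh 42,500, KSh 50,000 (q = 4 of N = 8).
Shortfall ratios: (68000−13500)/68000 = 0.8015; (68000−23500)/68000 = 0.6544; (68000−42500)/68000 = 0.3750; (68000−50000)/68000 = 0.2647.
Squared: 0.6424; 0.4283; 0.1406; 0.0701.
Sum = 1.281304; P₂ = 1.281304 / 8 = 0.160.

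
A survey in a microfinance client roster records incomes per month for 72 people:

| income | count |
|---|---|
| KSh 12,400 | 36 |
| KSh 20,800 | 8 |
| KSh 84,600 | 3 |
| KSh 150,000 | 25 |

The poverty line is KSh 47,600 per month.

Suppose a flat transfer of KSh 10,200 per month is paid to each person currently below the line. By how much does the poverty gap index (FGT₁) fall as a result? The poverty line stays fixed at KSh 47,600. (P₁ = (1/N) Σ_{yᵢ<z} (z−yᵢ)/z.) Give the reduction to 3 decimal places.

0.131

Before: below the line — 36×KSh 12,400, 8×KSh 20,800; poverty gap index (FGT₁) = 0.43231.
After the KSh 10,200 transfer: below the line — 36×KSh 22,600, 8×KSh 31,000; poverty gap index (FGT₁) = 0.30135.
Reduction = 0.43231 − 0.30135 = 0.131.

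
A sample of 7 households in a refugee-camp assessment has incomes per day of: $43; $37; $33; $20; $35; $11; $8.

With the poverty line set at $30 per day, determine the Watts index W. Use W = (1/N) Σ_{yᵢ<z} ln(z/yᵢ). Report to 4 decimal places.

Poor units: $8, $11, $20 (q = 3 of N = 7).
Log shortfalls: ln(30/8) = 1.3218; ln(30/11) = 1.0033; ln(30/20) = 0.4055.
W = 2.730523 / 7 = 0.3901.

0.3901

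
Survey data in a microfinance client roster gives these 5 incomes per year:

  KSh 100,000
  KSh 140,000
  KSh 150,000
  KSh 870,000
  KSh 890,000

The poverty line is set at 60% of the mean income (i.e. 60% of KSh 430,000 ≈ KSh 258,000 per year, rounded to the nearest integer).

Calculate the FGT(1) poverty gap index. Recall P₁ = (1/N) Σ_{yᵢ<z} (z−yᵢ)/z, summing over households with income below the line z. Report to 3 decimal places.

Below z: KSh 100,000, KSh 140,000, KSh 150,000 (q = 3 of N = 5).
Normalized shortfalls: (258000−100000)/258000 = 0.6124; (258000−140000)/258000 = 0.4574; (258000−150000)/258000 = 0.4186.
Σ = 1.488372. Dividing by the full population N = 5 gives P₁ = 0.298.

0.298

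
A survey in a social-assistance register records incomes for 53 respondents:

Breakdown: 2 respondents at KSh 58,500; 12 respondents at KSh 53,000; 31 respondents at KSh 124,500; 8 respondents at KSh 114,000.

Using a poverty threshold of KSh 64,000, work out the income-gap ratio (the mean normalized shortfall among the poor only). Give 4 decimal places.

0.1596

Below the line: 12×KSh 53,000, 2×KSh 58,500 (q = 14 of N = 53).
Relative gaps: 0.1719 (×12), 0.0859 (×2); sum = 2.234375.
The income-gap ratio divides by q (the poor only): 2.234375 / 14 = 0.1596.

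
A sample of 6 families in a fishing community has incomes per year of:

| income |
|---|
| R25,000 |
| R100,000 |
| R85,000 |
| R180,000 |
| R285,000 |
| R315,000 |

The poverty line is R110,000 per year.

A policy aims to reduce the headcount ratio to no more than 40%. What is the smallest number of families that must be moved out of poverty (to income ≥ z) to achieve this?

1

Currently q = 3 of N = 6 are below the line (H = 0.500).
A headcount ratio of at most 40% allows at most ⌊0.40 × 6⌋ = 2 poor families.
So at least 3 − 2 = 1 must be lifted.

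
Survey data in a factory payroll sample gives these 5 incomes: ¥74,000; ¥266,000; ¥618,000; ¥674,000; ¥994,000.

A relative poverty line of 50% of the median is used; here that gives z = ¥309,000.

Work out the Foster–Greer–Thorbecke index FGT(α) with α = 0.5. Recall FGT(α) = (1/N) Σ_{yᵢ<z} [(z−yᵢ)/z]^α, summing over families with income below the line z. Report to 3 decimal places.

Below the line: ¥74,000, ¥266,000 (q = 2 of N = 5).
Gap ratios (z−y)/z: (309000−74000)/309000 = 0.7605; (309000−266000)/309000 = 0.1392.
Raised to α = 0.5: 0.87208; 0.37304.
Sum = 1.245116; FGT(0.5) = 1.245116 / 5 = 0.249.

0.249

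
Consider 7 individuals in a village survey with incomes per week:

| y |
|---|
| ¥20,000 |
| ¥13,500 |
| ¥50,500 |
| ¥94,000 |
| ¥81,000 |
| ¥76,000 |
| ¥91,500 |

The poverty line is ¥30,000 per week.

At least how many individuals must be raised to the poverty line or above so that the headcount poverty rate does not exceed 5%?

2

Currently q = 2 of N = 7 are below the line (H = 0.286).
A headcount ratio of at most 5% allows at most ⌊0.05 × 7⌋ = 0 poor individuals.
So at least 2 − 0 = 2 must be lifted.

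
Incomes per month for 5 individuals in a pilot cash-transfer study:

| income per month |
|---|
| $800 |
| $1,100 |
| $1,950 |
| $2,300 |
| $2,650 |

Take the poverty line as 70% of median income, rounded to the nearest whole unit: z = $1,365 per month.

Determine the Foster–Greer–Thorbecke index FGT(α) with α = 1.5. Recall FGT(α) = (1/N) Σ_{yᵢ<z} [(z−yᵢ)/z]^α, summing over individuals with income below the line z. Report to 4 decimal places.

Poor units: $800, $1,100 (q = 2 of N = 5).
Shortfall ratios: (1365−800)/1365 = 0.4139; (1365−1100)/1365 = 0.1941.
Raised to α = 1.5: 0.26630; 0.08554.
Sum = 0.351842; FGT(1.5) = 0.351842 / 5 = 0.0704.

0.0704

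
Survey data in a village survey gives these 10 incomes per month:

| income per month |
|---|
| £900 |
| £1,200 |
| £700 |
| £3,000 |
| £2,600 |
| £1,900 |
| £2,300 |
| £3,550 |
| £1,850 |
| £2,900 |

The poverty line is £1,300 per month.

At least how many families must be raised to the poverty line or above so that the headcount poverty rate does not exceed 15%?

2

Currently q = 3 of N = 10 are below the line (H = 0.300).
A headcount ratio of at most 15% allows at most ⌊0.15 × 10⌋ = 1 poor families.
So at least 3 − 1 = 2 must be lifted.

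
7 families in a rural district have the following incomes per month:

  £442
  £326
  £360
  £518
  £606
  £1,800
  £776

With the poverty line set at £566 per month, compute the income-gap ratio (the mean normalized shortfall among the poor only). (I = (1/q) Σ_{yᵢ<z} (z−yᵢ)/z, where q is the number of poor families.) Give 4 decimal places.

0.2730

Below z: £326, £360, £442, £518 (q = 4 of N = 7).
Shortfall ratios (z−y)/z: 0.4240, 0.3640, 0.2191, 0.0848; sum = 1.091873.
The income-gap ratio divides by q (the poor only): 1.091873 / 4 = 0.2730.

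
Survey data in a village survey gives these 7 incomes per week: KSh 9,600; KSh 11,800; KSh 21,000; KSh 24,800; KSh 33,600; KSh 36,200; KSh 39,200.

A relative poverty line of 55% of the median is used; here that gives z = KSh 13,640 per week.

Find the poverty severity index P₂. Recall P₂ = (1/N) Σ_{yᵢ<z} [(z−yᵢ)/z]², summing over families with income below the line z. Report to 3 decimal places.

Poor units: KSh 9,600, KSh 11,800 (q = 2 of N = 7).
Relative gaps: (13640−9600)/13640 = 0.2962; (13640−11800)/13640 = 0.1349.
Squared: 0.0877; 0.0182.
Sum = 0.105924; P₂ = 0.105924 / 7 = 0.015.

0.015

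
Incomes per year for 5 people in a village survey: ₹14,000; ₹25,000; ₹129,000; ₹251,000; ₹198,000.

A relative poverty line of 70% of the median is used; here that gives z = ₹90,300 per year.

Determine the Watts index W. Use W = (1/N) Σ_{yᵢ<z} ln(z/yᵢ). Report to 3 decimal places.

Poor units: ₹14,000, ₹25,000 (q = 2 of N = 5).
Log shortfalls: ln(90300/14000) = 1.8641; ln(90300/25000) = 1.2843.
W = 3.148342 / 5 = 0.630.

0.630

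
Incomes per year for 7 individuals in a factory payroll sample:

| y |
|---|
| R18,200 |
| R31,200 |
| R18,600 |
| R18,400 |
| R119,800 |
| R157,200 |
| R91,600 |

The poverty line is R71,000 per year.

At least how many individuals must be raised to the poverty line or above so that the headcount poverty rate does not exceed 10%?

4

4 of the 7 individuals are poor, so H = 4/7 = 0.571.
A headcount ratio of at most 10% allows at most ⌊0.10 × 7⌋ = 0 poor individuals.
So at least 4 − 0 = 4 must be lifted.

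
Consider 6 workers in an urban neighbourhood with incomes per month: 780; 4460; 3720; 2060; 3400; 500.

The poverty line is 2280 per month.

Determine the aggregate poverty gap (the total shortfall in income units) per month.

Below z: 500, 780, 2060 (q = 3 of N = 6).
Individual gaps: 2280−500 = 1780; 2280−780 = 1500; 2280−2060 = 220.
Aggregate gap = 3500.

3500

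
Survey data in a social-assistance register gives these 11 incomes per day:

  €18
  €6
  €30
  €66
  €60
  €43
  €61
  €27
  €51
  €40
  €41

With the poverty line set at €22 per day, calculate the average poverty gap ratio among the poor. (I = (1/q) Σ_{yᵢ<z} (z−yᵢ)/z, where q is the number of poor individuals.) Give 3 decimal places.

0.455

Below z: €6, €18 (q = 2 of N = 11).
Shortfall ratios (z−y)/z: 0.7273, 0.1818; sum = 0.909091.
I averages over the q = 2 poor units only: 0.909091 / 2 = 0.455.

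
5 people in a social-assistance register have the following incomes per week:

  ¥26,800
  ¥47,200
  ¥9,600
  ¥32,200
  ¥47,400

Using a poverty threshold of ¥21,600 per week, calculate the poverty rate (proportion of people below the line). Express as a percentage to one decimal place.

20.0%

1 of the 5 people have income below ¥21,600.
H = 1/5 = 20.0%.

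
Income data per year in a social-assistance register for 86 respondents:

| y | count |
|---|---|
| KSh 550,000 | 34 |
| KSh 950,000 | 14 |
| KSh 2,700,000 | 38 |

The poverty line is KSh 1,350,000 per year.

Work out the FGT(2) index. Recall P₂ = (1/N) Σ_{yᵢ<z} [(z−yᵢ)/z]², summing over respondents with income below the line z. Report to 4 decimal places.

0.1531

Poor units: 34×KSh 550,000, 14×KSh 950,000 (q = 48 of N = 86).
Shortfall ratios: (1350000−550000)/1350000 = 0.5926 (×34); (1350000−950000)/1350000 = 0.2963 (×14).
Squared: 0.3512 (×34); 0.0878 (×14).
Sum = 13.168724; P₂ = 13.168724 / 86 = 0.1531.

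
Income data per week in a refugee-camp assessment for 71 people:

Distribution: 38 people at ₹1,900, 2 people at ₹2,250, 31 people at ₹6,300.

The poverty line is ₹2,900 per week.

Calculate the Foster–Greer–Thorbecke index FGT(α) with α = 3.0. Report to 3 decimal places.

Below the line: 38×₹1,900, 2×₹2,250 (q = 40 of N = 71).
Gap ratios (z−y)/z: (2900−1900)/2900 = 0.3448 (×38); (2900−2250)/2900 = 0.2241 (×2).
Raised to α = 3.0: 0.04100 (×38); 0.01126 (×2).
Sum = 1.580600; FGT(3.0) = 1.580600 / 71 = 0.022.

0.022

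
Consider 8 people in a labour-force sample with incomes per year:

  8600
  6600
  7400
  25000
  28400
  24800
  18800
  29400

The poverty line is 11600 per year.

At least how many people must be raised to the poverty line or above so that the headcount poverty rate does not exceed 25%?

3 of the 8 people are poor, so H = 3/8 = 0.375.
A headcount ratio of at most 25% allows at most ⌊0.25 × 8⌋ = 2 poor people.
So at least 3 − 2 = 1 must be lifted.

1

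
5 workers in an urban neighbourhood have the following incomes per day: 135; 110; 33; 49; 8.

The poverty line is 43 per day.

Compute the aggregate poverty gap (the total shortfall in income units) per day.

Below z: 8, 33 (q = 2 of N = 5).
Individual gaps: 43−8 = 35; 43−33 = 10.
Aggregate gap = 45.

45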